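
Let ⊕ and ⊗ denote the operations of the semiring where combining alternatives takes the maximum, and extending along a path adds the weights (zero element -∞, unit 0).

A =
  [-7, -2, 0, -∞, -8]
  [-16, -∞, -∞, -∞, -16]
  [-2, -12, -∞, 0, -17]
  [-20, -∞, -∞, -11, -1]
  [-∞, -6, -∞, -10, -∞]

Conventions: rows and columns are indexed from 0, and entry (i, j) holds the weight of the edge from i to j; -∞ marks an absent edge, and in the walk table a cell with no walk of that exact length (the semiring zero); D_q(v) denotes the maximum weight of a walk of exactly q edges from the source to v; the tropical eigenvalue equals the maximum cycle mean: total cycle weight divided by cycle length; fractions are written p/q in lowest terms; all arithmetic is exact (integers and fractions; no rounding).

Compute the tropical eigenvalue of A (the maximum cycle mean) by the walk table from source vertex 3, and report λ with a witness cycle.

q=0: [-∞, -∞, -∞, 0, -∞]
q=1: [-20, -∞, -∞, -11, -1]
q=2: [-27, -7, -20, -11, -12]
q=3: [-22, -18, -27, -20, -12]
q=4: [-29, -18, -22, -22, -21]
q=5: [-24, -27, -29, -22, -23]
Optimal cycle mean attained by: cycle 0->2->0, total 0 + (-2), length 2.
Answer: λ = -1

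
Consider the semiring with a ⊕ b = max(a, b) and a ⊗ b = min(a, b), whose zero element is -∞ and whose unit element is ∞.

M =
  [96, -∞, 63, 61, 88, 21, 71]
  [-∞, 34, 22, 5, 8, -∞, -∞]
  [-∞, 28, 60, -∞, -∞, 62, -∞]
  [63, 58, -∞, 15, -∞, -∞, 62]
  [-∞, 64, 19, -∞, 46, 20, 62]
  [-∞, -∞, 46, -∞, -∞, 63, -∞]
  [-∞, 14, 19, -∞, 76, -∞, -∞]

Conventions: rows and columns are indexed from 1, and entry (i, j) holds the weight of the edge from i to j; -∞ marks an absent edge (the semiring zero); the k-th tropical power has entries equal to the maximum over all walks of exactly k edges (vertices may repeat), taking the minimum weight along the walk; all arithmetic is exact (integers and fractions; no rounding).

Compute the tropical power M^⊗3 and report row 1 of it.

M^⊗2:
  [96, 64, 63, 61, 88, 62, 71]
  [5, 34, 22, 5, 8, 22, 8]
  [-∞, 28, 60, 5, 8, 62, -∞]
  [63, 34, 63, 61, 63, 21, 63]
  [-∞, 46, 22, 5, 62, 20, 46]
  [-∞, 28, 46, -∞, -∞, 63, -∞]
  [-∞, 64, 19, 5, 46, 20, 62]
M^⊗3:
  [96, 64, 63, 61, 88, 62, 71]
  [5, 34, 22, 5, 8, 22, 8]
  [5, 28, 60, 5, 8, 62, 8]
  [63, 63, 63, 61, 63, 62, 63]
  [5, 62, 22, 5, 46, 22, 62]
  [-∞, 28, 46, 5, 8, 63, -∞]
  [5, 46, 22, 5, 62, 20, 46]
Answer: row 1 of M^⊗3 = [96, 64, 63, 61, 88, 62, 71]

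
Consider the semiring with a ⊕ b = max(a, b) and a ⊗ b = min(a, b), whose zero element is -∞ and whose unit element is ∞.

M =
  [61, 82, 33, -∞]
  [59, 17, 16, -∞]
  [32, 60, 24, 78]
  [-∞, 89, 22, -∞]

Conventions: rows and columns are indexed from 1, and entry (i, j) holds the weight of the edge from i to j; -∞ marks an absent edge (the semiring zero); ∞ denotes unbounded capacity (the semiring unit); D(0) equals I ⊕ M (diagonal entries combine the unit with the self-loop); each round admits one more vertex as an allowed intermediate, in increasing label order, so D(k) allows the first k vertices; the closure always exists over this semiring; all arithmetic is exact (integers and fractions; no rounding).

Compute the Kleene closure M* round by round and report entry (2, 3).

D(0):
  [∞, 82, 33, -∞]
  [59, ∞, 16, -∞]
  [32, 60, ∞, 78]
  [-∞, 89, 22, ∞]
D(1):
  [∞, 82, 33, -∞]
  [59, ∞, 33, -∞]
  [32, 60, ∞, 78]
  [-∞, 89, 22, ∞]
D(2):
  [∞, 82, 33, -∞]
  [59, ∞, 33, -∞]
  [59, 60, ∞, 78]
  [59, 89, 33, ∞]
D(3):
  [∞, 82, 33, 33]
  [59, ∞, 33, 33]
  [59, 60, ∞, 78]
  [59, 89, 33, ∞]
D(4):
  [∞, 82, 33, 33]
  [59, ∞, 33, 33]
  [59, 78, ∞, 78]
  [59, 89, 33, ∞]
Answer: M*[2][3] = 33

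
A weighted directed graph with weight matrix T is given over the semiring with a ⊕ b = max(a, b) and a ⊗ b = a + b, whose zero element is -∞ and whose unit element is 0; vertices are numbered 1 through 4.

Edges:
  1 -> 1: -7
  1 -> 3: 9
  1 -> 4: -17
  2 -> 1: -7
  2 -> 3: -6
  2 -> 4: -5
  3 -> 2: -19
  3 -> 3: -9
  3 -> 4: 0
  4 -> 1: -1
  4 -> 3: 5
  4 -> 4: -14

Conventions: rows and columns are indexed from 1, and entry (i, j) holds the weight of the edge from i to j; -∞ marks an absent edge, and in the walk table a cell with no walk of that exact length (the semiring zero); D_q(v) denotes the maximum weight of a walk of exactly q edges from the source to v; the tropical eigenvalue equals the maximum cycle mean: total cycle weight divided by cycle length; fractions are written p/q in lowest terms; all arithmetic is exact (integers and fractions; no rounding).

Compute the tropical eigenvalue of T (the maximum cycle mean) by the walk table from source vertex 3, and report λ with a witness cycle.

q=0: [-∞, -∞, 0, -∞]
q=1: [-∞, -19, -9, 0]
q=2: [-1, -28, 5, -9]
q=3: [-8, -14, 8, 5]
q=4: [4, -11, 10, 8]
Optimal cycle mean attained by: cycle 1->3->4->1, total 9 + 0 + (-1), length 3.
Answer: λ = 8/3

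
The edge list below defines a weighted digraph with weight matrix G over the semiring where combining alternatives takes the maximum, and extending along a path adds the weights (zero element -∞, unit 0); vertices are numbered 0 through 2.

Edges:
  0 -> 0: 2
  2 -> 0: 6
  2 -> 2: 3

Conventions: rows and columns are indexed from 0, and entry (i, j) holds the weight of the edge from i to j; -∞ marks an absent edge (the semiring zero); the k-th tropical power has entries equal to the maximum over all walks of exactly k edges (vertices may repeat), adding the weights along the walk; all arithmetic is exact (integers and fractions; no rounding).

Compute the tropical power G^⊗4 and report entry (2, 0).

G^⊗2:
  [4, -∞, -∞]
  [-∞, -∞, -∞]
  [9, -∞, 6]
G^⊗3:
  [6, -∞, -∞]
  [-∞, -∞, -∞]
  [12, -∞, 9]
G^⊗4:
  [8, -∞, -∞]
  [-∞, -∞, -∞]
  [15, -∞, 12]
Key observation: the optimum is the walk 2->2->2->2->0, with weight 3 + 3 + 3 + 6 = 15.
Optimal value attained by: walk 2->2->2->2->0.
Answer: (G^⊗4)[2][0] = 15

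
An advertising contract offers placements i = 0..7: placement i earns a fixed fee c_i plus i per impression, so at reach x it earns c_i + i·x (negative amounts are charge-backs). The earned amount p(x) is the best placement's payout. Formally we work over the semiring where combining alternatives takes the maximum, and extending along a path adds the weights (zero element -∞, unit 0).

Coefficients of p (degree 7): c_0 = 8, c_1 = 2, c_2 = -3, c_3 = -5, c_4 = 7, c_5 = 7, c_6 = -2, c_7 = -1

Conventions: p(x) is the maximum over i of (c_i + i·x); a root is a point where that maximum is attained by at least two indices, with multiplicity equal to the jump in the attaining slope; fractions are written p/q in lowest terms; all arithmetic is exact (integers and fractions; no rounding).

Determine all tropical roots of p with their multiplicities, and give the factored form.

hull edge (i=0, c=8) to (i=5, c=7): slope -1/5, span 5
hull edge (i=5, c=7) to (i=7, c=-1): slope -4, span 2
Factored form: p(x) = -1 ⊗ (x ⊕ 1/5) ⊗ (x ⊕ 1/5) ⊗ (x ⊕ 1/5) ⊗ (x ⊕ 1/5) ⊗ (x ⊕ 1/5) ⊗ (x ⊕ 4) ⊗ (x ⊕ 4)
Answer: roots = 1/5 (mult 5), 4 (mult 2)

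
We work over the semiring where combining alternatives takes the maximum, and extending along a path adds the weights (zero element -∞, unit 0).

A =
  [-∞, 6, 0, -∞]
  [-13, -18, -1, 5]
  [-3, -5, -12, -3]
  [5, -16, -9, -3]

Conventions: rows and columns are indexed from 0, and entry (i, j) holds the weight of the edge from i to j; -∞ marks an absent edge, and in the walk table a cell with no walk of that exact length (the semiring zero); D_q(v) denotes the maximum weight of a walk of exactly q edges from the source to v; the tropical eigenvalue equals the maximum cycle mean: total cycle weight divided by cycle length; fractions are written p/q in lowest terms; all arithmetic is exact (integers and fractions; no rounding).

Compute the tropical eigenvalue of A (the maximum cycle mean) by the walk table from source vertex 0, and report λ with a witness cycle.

q=0: [0, -∞, -∞, -∞]
q=1: [-∞, 6, 0, -∞]
q=2: [-3, -5, 5, 11]
q=3: [16, 3, 2, 8]
q=4: [13, 22, 16, 8]
Optimal cycle mean attained by: cycle 0->1->3->0, total 6 + 5 + 5, length 3.
Answer: λ = 16/3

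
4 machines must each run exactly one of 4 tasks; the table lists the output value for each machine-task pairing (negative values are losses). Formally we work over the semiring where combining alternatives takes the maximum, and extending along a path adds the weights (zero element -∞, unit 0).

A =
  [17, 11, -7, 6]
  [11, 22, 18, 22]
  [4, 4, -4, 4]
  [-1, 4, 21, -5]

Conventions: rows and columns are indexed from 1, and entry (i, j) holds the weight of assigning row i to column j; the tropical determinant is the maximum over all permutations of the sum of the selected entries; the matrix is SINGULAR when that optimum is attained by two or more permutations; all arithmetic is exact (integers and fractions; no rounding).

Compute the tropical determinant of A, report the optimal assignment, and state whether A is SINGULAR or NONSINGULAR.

σ = (1, 2, 3, 4): 17 + 22 + (-4) + (-5) = 30
σ = (1, 2, 4, 3): 17 + 22 + 4 + 21 = 64
σ = (1, 3, 2, 4): 17 + 18 + 4 + (-5) = 34
σ = (1, 3, 4, 2): 17 + 18 + 4 + 4 = 43
σ = (1, 4, 2, 3): 17 + 22 + 4 + 21 = 64
σ = (1, 4, 3, 2): 17 + 22 + (-4) + 4 = 39
σ = (2, 1, 3, 4): 11 + 11 + (-4) + (-5) = 13
σ = (2, 1, 4, 3): 11 + 11 + 4 + 21 = 47
σ = (2, 3, 1, 4): 11 + 18 + 4 + (-5) = 28
σ = (2, 3, 4, 1): 11 + 18 + 4 + (-1) = 32
σ = (2, 4, 1, 3): 11 + 22 + 4 + 21 = 58
σ = (2, 4, 3, 1): 11 + 22 + (-4) + (-1) = 28
σ = (3, 1, 2, 4): (-7) + 11 + 4 + (-5) = 3
σ = (3, 1, 4, 2): (-7) + 11 + 4 + 4 = 12
σ = (3, 2, 1, 4): (-7) + 22 + 4 + (-5) = 14
σ = (3, 2, 4, 1): (-7) + 22 + 4 + (-1) = 18
σ = (3, 4, 1, 2): (-7) + 22 + 4 + 4 = 23
σ = (3, 4, 2, 1): (-7) + 22 + 4 + (-1) = 18
σ = (4, 1, 2, 3): 6 + 11 + 4 + 21 = 42
σ = (4, 1, 3, 2): 6 + 11 + (-4) + 4 = 17
σ = (4, 2, 1, 3): 6 + 22 + 4 + 21 = 53
σ = (4, 2, 3, 1): 6 + 22 + (-4) + (-1) = 23
σ = (4, 3, 1, 2): 6 + 18 + 4 + 4 = 32
σ = (4, 3, 2, 1): 6 + 18 + 4 + (-1) = 27
Optimal value attained by: σ = (1, 2, 4, 3).
Answer: det⊕(A) = 64; verdict: SINGULAR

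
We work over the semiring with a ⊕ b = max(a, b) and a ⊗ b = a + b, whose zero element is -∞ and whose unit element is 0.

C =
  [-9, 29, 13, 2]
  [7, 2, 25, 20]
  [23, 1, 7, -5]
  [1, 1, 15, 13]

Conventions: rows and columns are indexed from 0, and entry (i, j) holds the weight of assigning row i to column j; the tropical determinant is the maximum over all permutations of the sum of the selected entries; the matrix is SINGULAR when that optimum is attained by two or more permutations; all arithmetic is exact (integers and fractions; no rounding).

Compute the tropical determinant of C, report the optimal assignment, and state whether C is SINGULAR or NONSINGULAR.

σ = (0, 1, 2, 3): (-9) + 2 + 7 + 13 = 13
σ = (0, 1, 3, 2): (-9) + 2 + (-5) + 15 = 3
σ = (0, 2, 1, 3): (-9) + 25 + 1 + 13 = 30
σ = (0, 2, 3, 1): (-9) + 25 + (-5) + 1 = 12
σ = (0, 3, 1, 2): (-9) + 20 + 1 + 15 = 27
σ = (0, 3, 2, 1): (-9) + 20 + 7 + 1 = 19
σ = (1, 0, 2, 3): 29 + 7 + 7 + 13 = 56
σ = (1, 0, 3, 2): 29 + 7 + (-5) + 15 = 46
σ = (1, 2, 0, 3): 29 + 25 + 23 + 13 = 90
σ = (1, 2, 3, 0): 29 + 25 + (-5) + 1 = 50
σ = (1, 3, 0, 2): 29 + 20 + 23 + 15 = 87
σ = (1, 3, 2, 0): 29 + 20 + 7 + 1 = 57
σ = (2, 0, 1, 3): 13 + 7 + 1 + 13 = 34
σ = (2, 0, 3, 1): 13 + 7 + (-5) + 1 = 16
σ = (2, 1, 0, 3): 13 + 2 + 23 + 13 = 51
σ = (2, 1, 3, 0): 13 + 2 + (-5) + 1 = 11
σ = (2, 3, 0, 1): 13 + 20 + 23 + 1 = 57
σ = (2, 3, 1, 0): 13 + 20 + 1 + 1 = 35
σ = (3, 0, 1, 2): 2 + 7 + 1 + 15 = 25
σ = (3, 0, 2, 1): 2 + 7 + 7 + 1 = 17
σ = (3, 1, 0, 2): 2 + 2 + 23 + 15 = 42
σ = (3, 1, 2, 0): 2 + 2 + 7 + 1 = 12
σ = (3, 2, 0, 1): 2 + 25 + 23 + 1 = 51
σ = (3, 2, 1, 0): 2 + 25 + 1 + 1 = 29
Optimal value attained by: σ = (1, 2, 0, 3).
Answer: det⊕(C) = 90; verdict: NONSINGULAR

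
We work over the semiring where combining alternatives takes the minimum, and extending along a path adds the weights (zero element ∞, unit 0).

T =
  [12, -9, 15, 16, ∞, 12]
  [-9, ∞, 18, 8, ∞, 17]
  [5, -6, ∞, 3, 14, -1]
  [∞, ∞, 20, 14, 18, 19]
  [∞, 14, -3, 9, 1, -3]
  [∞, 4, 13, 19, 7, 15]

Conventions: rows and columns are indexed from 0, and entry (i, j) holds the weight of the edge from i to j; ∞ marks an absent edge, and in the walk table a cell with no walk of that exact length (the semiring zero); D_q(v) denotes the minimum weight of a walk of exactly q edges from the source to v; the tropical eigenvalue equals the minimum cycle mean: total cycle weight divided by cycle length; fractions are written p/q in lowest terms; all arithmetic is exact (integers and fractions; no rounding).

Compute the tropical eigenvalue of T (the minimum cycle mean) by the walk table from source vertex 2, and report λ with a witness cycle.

q=0: [∞, ∞, 0, ∞, ∞, ∞]
q=1: [5, -6, ∞, 3, 14, -1]
q=2: [-15, -4, 11, 2, 6, 11]
q=3: [-13, -24, 0, 1, 7, -3]
q=4: [-33, -22, -6, -16, 4, -7]
q=5: [-31, -42, -18, -17, 0, -21]
q=6: [-51, -40, -24, -34, -14, -25]
Optimal cycle mean attained by: cycle 0->1->0, total (-9) + (-9), length 2.
Answer: λ = -9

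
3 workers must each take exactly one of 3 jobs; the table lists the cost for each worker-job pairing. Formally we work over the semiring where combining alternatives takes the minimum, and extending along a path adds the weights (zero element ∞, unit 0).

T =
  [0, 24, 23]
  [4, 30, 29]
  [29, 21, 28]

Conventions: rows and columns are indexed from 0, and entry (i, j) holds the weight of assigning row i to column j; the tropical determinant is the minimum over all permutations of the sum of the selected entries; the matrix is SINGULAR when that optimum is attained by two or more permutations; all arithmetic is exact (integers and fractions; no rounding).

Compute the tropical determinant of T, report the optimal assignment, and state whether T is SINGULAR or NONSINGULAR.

σ = (0, 1, 2): 0 + 30 + 28 = 58
σ = (0, 2, 1): 0 + 29 + 21 = 50
σ = (1, 0, 2): 24 + 4 + 28 = 56
σ = (1, 2, 0): 24 + 29 + 29 = 82
σ = (2, 0, 1): 23 + 4 + 21 = 48
σ = (2, 1, 0): 23 + 30 + 29 = 82
Optimal value attained by: σ = (2, 0, 1).
Answer: det⊕(T) = 48; verdict: NONSINGULAR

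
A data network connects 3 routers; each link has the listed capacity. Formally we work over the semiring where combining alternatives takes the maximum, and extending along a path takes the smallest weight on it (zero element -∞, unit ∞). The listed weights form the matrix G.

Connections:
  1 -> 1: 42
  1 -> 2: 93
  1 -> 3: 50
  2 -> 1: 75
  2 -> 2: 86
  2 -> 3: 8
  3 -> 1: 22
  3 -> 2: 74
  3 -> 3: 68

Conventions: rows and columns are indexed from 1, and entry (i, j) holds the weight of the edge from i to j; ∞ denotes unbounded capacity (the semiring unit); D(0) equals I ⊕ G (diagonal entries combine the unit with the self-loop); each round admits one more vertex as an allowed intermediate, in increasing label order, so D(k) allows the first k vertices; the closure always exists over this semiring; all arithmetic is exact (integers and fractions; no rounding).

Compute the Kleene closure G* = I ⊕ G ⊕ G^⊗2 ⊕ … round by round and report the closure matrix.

D(0):
  [∞, 93, 50]
  [75, ∞, 8]
  [22, 74, ∞]
D(1):
  [∞, 93, 50]
  [75, ∞, 50]
  [22, 74, ∞]
D(2):
  [∞, 93, 50]
  [75, ∞, 50]
  [74, 74, ∞]
D(3):
  [∞, 93, 50]
  [75, ∞, 50]
  [74, 74, ∞]
Answer: G* = [[∞, 93, 50], [75, ∞, 50], [74, 74, ∞]]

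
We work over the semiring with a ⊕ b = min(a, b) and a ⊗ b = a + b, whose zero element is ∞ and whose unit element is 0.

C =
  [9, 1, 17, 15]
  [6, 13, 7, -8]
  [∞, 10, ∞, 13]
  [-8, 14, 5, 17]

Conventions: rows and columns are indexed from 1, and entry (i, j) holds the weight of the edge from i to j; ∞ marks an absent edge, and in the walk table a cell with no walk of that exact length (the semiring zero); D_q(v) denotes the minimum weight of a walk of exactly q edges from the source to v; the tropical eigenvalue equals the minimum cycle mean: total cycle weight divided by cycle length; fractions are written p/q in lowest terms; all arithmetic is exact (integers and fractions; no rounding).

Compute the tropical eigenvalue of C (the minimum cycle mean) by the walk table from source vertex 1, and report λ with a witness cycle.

q=0: [0, ∞, ∞, ∞]
q=1: [9, 1, 17, 15]
q=2: [7, 10, 8, -7]
q=3: [-15, 7, -2, 2]
q=4: [-6, -14, 2, -1]
Optimal cycle mean attained by: cycle 1->2->4->1, total 1 + (-8) + (-8), length 3.
Answer: λ = -5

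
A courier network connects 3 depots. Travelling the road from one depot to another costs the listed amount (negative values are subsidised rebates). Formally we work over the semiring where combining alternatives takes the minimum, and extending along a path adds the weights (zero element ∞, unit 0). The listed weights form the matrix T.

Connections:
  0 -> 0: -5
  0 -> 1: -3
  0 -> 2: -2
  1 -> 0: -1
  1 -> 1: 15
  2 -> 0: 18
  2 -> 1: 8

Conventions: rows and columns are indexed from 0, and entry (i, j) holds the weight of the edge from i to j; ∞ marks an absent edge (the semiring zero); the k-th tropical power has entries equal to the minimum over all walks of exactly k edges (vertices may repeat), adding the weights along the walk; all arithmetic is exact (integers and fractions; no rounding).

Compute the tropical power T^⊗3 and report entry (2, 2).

T^⊗2:
  [-10, -8, -7]
  [-6, -4, -3]
  [7, 15, 16]
T^⊗3:
  [-15, -13, -12]
  [-11, -9, -8]
  [2, 4, 5]
Key observation: the optimum is the walk 2->1->0->2, with weight 8 + (-1) + (-2) = 5.
Optimal value attained by: walk 2->1->0->2.
Answer: (T^⊗3)[2][2] = 5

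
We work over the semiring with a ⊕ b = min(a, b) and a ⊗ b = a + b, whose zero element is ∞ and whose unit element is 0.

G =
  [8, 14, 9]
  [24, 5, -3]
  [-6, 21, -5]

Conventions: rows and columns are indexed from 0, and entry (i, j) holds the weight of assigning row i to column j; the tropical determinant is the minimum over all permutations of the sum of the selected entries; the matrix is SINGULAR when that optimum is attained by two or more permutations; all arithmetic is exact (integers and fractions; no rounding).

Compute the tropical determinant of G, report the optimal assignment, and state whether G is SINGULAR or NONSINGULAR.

σ = (0, 1, 2): 8 + 5 + (-5) = 8
σ = (0, 2, 1): 8 + (-3) + 21 = 26
σ = (1, 0, 2): 14 + 24 + (-5) = 33
σ = (1, 2, 0): 14 + (-3) + (-6) = 5
σ = (2, 0, 1): 9 + 24 + 21 = 54
σ = (2, 1, 0): 9 + 5 + (-6) = 8
Optimal value attained by: σ = (1, 2, 0).
Answer: det⊕(G) = 5; verdict: NONSINGULAR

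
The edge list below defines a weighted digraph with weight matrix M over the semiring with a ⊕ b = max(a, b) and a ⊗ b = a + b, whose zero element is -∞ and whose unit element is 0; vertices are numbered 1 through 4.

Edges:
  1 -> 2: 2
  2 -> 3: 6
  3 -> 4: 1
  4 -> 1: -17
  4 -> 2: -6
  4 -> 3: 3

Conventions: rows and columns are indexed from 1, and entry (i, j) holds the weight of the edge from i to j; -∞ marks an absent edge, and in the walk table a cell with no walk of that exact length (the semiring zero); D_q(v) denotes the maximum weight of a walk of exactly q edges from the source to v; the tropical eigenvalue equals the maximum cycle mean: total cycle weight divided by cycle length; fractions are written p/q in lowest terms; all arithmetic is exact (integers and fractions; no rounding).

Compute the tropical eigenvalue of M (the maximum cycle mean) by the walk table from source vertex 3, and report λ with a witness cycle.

q=0: [-∞, -∞, 0, -∞]
q=1: [-∞, -∞, -∞, 1]
q=2: [-16, -5, 4, -∞]
q=3: [-∞, -14, 1, 5]
q=4: [-12, -1, 8, 2]
Optimal cycle mean attained by: cycle 3->4->3, total 1 + 3, length 2.
Answer: λ = 2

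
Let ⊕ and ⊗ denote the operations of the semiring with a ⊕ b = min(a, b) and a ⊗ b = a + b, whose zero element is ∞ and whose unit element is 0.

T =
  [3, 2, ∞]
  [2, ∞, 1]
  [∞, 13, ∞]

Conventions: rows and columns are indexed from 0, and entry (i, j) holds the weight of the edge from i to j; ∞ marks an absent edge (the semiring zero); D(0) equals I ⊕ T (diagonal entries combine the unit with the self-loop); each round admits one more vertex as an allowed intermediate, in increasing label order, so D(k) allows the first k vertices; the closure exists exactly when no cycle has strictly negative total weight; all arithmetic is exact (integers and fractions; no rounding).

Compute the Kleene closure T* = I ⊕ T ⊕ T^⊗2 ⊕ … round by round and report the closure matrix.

D(0):
  [0, 2, ∞]
  [2, 0, 1]
  [∞, 13, 0]
D(1):
  [0, 2, ∞]
  [2, 0, 1]
  [∞, 13, 0]
D(2):
  [0, 2, 3]
  [2, 0, 1]
  [15, 13, 0]
D(3):
  [0, 2, 3]
  [2, 0, 1]
  [15, 13, 0]
Answer: T* = [[0, 2, 3], [2, 0, 1], [15, 13, 0]]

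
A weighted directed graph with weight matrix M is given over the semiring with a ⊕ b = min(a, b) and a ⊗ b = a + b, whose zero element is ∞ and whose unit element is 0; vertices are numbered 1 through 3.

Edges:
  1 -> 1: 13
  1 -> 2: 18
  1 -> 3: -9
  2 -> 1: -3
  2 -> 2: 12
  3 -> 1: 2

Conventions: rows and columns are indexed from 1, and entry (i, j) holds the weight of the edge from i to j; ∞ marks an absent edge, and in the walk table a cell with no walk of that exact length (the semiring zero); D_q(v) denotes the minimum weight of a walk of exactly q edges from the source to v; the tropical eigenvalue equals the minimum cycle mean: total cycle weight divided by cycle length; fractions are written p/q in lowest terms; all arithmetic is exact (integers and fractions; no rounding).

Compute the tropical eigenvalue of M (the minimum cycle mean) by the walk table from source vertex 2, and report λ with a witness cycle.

q=0: [∞, 0, ∞]
q=1: [-3, 12, ∞]
q=2: [9, 15, -12]
q=3: [-10, 27, 0]
Optimal cycle mean attained by: cycle 1->3->1, total (-9) + 2, length 2.
Answer: λ = -7/2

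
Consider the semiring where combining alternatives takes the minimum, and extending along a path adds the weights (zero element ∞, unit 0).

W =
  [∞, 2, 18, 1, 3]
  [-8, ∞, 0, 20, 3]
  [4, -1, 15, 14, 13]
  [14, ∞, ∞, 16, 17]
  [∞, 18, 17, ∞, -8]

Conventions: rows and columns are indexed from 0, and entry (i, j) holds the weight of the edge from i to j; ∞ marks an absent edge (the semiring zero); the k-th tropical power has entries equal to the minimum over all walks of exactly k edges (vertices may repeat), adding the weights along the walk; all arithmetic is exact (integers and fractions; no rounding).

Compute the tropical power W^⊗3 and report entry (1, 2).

W^⊗2:
  [-6, 17, 2, 17, -5]
  [4, -6, 10, -7, -5]
  [-9, 6, -1, 5, 2]
  [30, 16, 32, 15, 9]
  [10, 10, 9, 31, -16]
W^⊗3:
  [6, -4, 12, -5, -13]
  [-14, 6, -6, 5, -13]
  [-2, -7, 6, -8, -6]
  [8, 27, 16, 31, 1]
  [2, 2, 1, 11, -24]
Key observation: the optimum is the walk 1->0->1->2, with weight (-8) + 2 + 0 = -6.
Optimal value attained by: walk 1->0->1->2.
Answer: (W^⊗3)[1][2] = -6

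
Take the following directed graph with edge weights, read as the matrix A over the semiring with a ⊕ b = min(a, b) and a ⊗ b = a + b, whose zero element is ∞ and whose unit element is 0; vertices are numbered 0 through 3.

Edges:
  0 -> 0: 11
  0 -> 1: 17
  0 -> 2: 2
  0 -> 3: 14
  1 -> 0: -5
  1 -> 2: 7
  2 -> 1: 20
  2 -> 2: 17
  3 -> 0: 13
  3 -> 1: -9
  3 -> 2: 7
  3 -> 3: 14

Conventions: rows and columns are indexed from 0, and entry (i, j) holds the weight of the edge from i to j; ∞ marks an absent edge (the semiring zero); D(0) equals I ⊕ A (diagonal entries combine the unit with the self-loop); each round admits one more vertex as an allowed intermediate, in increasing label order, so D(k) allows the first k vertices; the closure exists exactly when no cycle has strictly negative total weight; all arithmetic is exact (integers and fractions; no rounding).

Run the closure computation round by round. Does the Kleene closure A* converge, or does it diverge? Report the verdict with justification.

D(0):
  [0, 17, 2, 14]
  [-5, 0, 7, ∞]
  [∞, 20, 0, ∞]
  [13, -9, 7, 0]
D(1):
  [0, 17, 2, 14]
  [-5, 0, -3, 9]
  [∞, 20, 0, ∞]
  [13, -9, 7, 0]
D(2):
  [0, 17, 2, 14]
  [-5, 0, -3, 9]
  [15, 20, 0, 29]
  [-14, -9, -12, 0]
D(3):
  [0, 17, 2, 14]
  [-5, 0, -3, 9]
  [15, 20, 0, 29]
  [-14, -9, -12, 0]
D(4):
  [0, 5, 2, 14]
  [-5, 0, -3, 9]
  [15, 20, 0, 29]
  [-14, -9, -12, 0]
Key observation: every diagonal entry stays at the unit through all rounds, so no improving cycle exists.
Answer: CONVERGES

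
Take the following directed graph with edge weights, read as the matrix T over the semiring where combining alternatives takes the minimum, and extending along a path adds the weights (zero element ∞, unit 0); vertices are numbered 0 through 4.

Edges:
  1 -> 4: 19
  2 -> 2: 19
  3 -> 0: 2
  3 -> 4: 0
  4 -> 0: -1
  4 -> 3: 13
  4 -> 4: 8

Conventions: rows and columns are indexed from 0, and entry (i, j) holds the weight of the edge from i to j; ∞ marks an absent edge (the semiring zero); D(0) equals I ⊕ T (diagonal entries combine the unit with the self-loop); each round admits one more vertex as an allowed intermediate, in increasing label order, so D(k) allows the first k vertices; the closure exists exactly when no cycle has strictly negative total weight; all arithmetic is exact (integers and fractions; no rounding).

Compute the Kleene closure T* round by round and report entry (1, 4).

D(0):
  [0, ∞, ∞, ∞, ∞]
  [∞, 0, ∞, ∞, 19]
  [∞, ∞, 0, ∞, ∞]
  [2, ∞, ∞, 0, 0]
  [-1, ∞, ∞, 13, 0]
D(1):
  [0, ∞, ∞, ∞, ∞]
  [∞, 0, ∞, ∞, 19]
  [∞, ∞, 0, ∞, ∞]
  [2, ∞, ∞, 0, 0]
  [-1, ∞, ∞, 13, 0]
D(2):
  [0, ∞, ∞, ∞, ∞]
  [∞, 0, ∞, ∞, 19]
  [∞, ∞, 0, ∞, ∞]
  [2, ∞, ∞, 0, 0]
  [-1, ∞, ∞, 13, 0]
D(3):
  [0, ∞, ∞, ∞, ∞]
  [∞, 0, ∞, ∞, 19]
  [∞, ∞, 0, ∞, ∞]
  [2, ∞, ∞, 0, 0]
  [-1, ∞, ∞, 13, 0]
D(4):
  [0, ∞, ∞, ∞, ∞]
  [∞, 0, ∞, ∞, 19]
  [∞, ∞, 0, ∞, ∞]
  [2, ∞, ∞, 0, 0]
  [-1, ∞, ∞, 13, 0]
D(5):
  [0, ∞, ∞, ∞, ∞]
  [18, 0, ∞, 32, 19]
  [∞, ∞, 0, ∞, ∞]
  [-1, ∞, ∞, 0, 0]
  [-1, ∞, ∞, 13, 0]
Answer: T*[1][4] = 19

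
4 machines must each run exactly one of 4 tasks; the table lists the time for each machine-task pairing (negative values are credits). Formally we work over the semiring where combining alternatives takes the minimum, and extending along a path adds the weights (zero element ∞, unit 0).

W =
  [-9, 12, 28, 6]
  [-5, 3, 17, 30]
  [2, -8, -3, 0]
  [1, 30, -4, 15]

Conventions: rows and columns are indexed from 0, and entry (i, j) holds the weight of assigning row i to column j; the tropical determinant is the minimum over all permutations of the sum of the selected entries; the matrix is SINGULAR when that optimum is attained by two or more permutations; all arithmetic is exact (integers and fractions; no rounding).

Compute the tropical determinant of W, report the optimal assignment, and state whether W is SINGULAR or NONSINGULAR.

σ = (0, 1, 2, 3): (-9) + 3 + (-3) + 15 = 6
σ = (0, 1, 3, 2): (-9) + 3 + 0 + (-4) = -10
σ = (0, 2, 1, 3): (-9) + 17 + (-8) + 15 = 15
σ = (0, 2, 3, 1): (-9) + 17 + 0 + 30 = 38
σ = (0, 3, 1, 2): (-9) + 30 + (-8) + (-4) = 9
σ = (0, 3, 2, 1): (-9) + 30 + (-3) + 30 = 48
σ = (1, 0, 2, 3): 12 + (-5) + (-3) + 15 = 19
σ = (1, 0, 3, 2): 12 + (-5) + 0 + (-4) = 3
σ = (1, 2, 0, 3): 12 + 17 + 2 + 15 = 46
σ = (1, 2, 3, 0): 12 + 17 + 0 + 1 = 30
σ = (1, 3, 0, 2): 12 + 30 + 2 + (-4) = 40
σ = (1, 3, 2, 0): 12 + 30 + (-3) + 1 = 40
σ = (2, 0, 1, 3): 28 + (-5) + (-8) + 15 = 30
σ = (2, 0, 3, 1): 28 + (-5) + 0 + 30 = 53
σ = (2, 1, 0, 3): 28 + 3 + 2 + 15 = 48
σ = (2, 1, 3, 0): 28 + 3 + 0 + 1 = 32
σ = (2, 3, 0, 1): 28 + 30 + 2 + 30 = 90
σ = (2, 3, 1, 0): 28 + 30 + (-8) + 1 = 51
σ = (3, 0, 1, 2): 6 + (-5) + (-8) + (-4) = -11
σ = (3, 0, 2, 1): 6 + (-5) + (-3) + 30 = 28
σ = (3, 1, 0, 2): 6 + 3 + 2 + (-4) = 7
σ = (3, 1, 2, 0): 6 + 3 + (-3) + 1 = 7
σ = (3, 2, 0, 1): 6 + 17 + 2 + 30 = 55
σ = (3, 2, 1, 0): 6 + 17 + (-8) + 1 = 16
Optimal value attained by: σ = (3, 0, 1, 2).
Answer: det⊕(W) = -11; verdict: NONSINGULAR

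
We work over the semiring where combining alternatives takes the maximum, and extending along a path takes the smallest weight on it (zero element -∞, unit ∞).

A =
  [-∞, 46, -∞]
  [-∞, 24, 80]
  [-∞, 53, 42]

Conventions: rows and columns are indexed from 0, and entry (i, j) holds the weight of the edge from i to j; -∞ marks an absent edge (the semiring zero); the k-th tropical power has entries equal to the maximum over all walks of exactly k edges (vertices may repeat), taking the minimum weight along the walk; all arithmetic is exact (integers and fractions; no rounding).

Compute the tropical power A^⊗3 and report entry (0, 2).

A^⊗2:
  [-∞, 24, 46]
  [-∞, 53, 42]
  [-∞, 42, 53]
A^⊗3:
  [-∞, 46, 42]
  [-∞, 42, 53]
  [-∞, 53, 42]
Key observation: the optimum is the walk 0->1->2->2, with weight 46 min 80 min 42 = 42.
Optimal value attained by: walk 0->1->2->2.
Answer: (A^⊗3)[0][2] = 42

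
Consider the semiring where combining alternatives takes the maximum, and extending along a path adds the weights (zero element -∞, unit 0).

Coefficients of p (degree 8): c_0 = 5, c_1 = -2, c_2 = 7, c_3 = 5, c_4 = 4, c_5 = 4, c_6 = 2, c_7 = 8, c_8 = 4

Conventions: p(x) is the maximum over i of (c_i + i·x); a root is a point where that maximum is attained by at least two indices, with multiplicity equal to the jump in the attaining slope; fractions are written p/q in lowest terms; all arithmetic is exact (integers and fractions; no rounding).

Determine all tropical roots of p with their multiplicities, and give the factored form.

hull edge (i=0, c=5) to (i=2, c=7): slope 1, span 2
hull edge (i=2, c=7) to (i=7, c=8): slope 1/5, span 5
hull edge (i=7, c=8) to (i=8, c=4): slope -4, span 1
Factored form: p(x) = 4 ⊗ (x ⊕ (-1)) ⊗ (x ⊕ (-1)) ⊗ (x ⊕ (-1/5)) ⊗ (x ⊕ (-1/5)) ⊗ (x ⊕ (-1/5)) ⊗ (x ⊕ (-1/5)) ⊗ (x ⊕ (-1/5)) ⊗ (x ⊕ 4)
Answer: roots = -1 (mult 2), -1/5 (mult 5), 4 (mult 1)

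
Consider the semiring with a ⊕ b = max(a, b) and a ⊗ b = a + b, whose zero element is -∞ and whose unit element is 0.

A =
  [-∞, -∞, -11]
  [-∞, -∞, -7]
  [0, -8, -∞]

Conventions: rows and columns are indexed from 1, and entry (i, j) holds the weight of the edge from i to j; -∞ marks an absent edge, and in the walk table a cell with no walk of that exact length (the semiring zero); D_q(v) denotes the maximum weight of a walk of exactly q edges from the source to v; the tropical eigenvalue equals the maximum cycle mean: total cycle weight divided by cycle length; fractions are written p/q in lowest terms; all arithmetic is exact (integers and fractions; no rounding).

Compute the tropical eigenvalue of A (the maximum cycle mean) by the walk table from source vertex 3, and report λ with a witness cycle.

q=0: [-∞, -∞, 0]
q=1: [0, -8, -∞]
q=2: [-∞, -∞, -11]
q=3: [-11, -19, -∞]
Optimal cycle mean attained by: cycle 1->3->1, total (-11) + 0, length 2.
Answer: λ = -11/2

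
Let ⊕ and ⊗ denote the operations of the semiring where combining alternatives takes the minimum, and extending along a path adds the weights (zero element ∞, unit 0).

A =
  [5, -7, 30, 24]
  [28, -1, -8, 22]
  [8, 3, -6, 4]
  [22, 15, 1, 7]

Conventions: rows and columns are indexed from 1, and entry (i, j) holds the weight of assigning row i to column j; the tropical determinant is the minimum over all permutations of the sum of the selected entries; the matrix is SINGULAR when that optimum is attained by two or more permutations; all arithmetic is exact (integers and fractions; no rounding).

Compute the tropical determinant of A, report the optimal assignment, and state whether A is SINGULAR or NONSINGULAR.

σ = (1, 2, 3, 4): 5 + (-1) + (-6) + 7 = 5
σ = (1, 2, 4, 3): 5 + (-1) + 4 + 1 = 9
σ = (1, 3, 2, 4): 5 + (-8) + 3 + 7 = 7
σ = (1, 3, 4, 2): 5 + (-8) + 4 + 15 = 16
σ = (1, 4, 2, 3): 5 + 22 + 3 + 1 = 31
σ = (1, 4, 3, 2): 5 + 22 + (-6) + 15 = 36
σ = (2, 1, 3, 4): (-7) + 28 + (-6) + 7 = 22
σ = (2, 1, 4, 3): (-7) + 28 + 4 + 1 = 26
σ = (2, 3, 1, 4): (-7) + (-8) + 8 + 7 = 0
σ = (2, 3, 4, 1): (-7) + (-8) + 4 + 22 = 11
σ = (2, 4, 1, 3): (-7) + 22 + 8 + 1 = 24
σ = (2, 4, 3, 1): (-7) + 22 + (-6) + 22 = 31
σ = (3, 1, 2, 4): 30 + 28 + 3 + 7 = 68
σ = (3, 1, 4, 2): 30 + 28 + 4 + 15 = 77
σ = (3, 2, 1, 4): 30 + (-1) + 8 + 7 = 44
σ = (3, 2, 4, 1): 30 + (-1) + 4 + 22 = 55
σ = (3, 4, 1, 2): 30 + 22 + 8 + 15 = 75
σ = (3, 4, 2, 1): 30 + 22 + 3 + 22 = 77
σ = (4, 1, 2, 3): 24 + 28 + 3 + 1 = 56
σ = (4, 1, 3, 2): 24 + 28 + (-6) + 15 = 61
σ = (4, 2, 1, 3): 24 + (-1) + 8 + 1 = 32
σ = (4, 2, 3, 1): 24 + (-1) + (-6) + 22 = 39
σ = (4, 3, 1, 2): 24 + (-8) + 8 + 15 = 39
σ = (4, 3, 2, 1): 24 + (-8) + 3 + 22 = 41
Optimal value attained by: σ = (2, 3, 1, 4).
Answer: det⊕(A) = 0; verdict: NONSINGULAR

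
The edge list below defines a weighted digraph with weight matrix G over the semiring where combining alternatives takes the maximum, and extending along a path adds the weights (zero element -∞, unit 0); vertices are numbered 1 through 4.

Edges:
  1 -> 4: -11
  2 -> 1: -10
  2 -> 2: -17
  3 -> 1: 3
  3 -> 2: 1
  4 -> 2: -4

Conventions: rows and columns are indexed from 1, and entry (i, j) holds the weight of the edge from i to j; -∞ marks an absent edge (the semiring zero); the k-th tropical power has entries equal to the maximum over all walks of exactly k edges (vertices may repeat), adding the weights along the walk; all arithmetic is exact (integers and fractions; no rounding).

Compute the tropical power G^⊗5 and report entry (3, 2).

G^⊗2:
  [-∞, -15, -∞, -∞]
  [-27, -34, -∞, -21]
  [-9, -16, -∞, -8]
  [-14, -21, -∞, -∞]
G^⊗3:
  [-25, -32, -∞, -∞]
  [-44, -25, -∞, -38]
  [-26, -12, -∞, -20]
  [-31, -38, -∞, -25]
G^⊗4:
  [-42, -49, -∞, -36]
  [-35, -42, -∞, -55]
  [-22, -24, -∞, -37]
  [-48, -29, -∞, -42]
G^⊗5:
  [-59, -40, -∞, -53]
  [-52, -59, -∞, -46]
  [-34, -41, -∞, -33]
  [-39, -46, -∞, -59]
Key observation: the optimum is the walk 3->2->1->4->2->2, with weight 1 + (-10) + (-11) + (-4) + (-17) = -41.
Optimal value attained by: walk 3->2->1->4->2->2.
Answer: (G^⊗5)[3][2] = -41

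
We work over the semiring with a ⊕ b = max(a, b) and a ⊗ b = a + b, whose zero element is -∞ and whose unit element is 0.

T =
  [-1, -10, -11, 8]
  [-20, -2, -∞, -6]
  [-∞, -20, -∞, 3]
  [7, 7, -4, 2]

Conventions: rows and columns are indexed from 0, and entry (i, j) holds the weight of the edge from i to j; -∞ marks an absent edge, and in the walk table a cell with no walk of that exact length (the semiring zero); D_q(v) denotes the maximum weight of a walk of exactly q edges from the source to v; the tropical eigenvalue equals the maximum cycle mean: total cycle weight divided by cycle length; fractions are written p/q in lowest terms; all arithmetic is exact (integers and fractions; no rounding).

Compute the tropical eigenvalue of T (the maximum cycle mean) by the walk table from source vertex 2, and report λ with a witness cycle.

q=0: [-∞, -∞, 0, -∞]
q=1: [-∞, -20, -∞, 3]
q=2: [10, 10, -1, 5]
q=3: [12, 12, 1, 18]
q=4: [25, 25, 14, 20]
Optimal cycle mean attained by: cycle 0->3->0, total 8 + 7, length 2.
Answer: λ = 15/2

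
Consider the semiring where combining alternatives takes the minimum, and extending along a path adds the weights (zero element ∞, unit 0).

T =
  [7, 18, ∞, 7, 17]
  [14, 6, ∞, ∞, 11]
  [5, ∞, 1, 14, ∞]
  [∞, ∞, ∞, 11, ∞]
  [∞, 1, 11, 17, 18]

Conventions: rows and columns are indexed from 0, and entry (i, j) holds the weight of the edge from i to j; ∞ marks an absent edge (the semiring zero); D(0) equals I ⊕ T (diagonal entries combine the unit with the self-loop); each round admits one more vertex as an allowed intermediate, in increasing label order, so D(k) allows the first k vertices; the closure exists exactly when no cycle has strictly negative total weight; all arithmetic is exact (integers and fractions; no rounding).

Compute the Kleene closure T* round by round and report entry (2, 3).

D(0):
  [0, 18, ∞, 7, 17]
  [14, 0, ∞, ∞, 11]
  [5, ∞, 0, 14, ∞]
  [∞, ∞, ∞, 0, ∞]
  [∞, 1, 11, 17, 0]
D(1):
  [0, 18, ∞, 7, 17]
  [14, 0, ∞, 21, 11]
  [5, 23, 0, 12, 22]
  [∞, ∞, ∞, 0, ∞]
  [∞, 1, 11, 17, 0]
D(2):
  [0, 18, ∞, 7, 17]
  [14, 0, ∞, 21, 11]
  [5, 23, 0, 12, 22]
  [∞, ∞, ∞, 0, ∞]
  [15, 1, 11, 17, 0]
D(3):
  [0, 18, ∞, 7, 17]
  [14, 0, ∞, 21, 11]
  [5, 23, 0, 12, 22]
  [∞, ∞, ∞, 0, ∞]
  [15, 1, 11, 17, 0]
D(4):
  [0, 18, ∞, 7, 17]
  [14, 0, ∞, 21, 11]
  [5, 23, 0, 12, 22]
  [∞, ∞, ∞, 0, ∞]
  [15, 1, 11, 17, 0]
D(5):
  [0, 18, 28, 7, 17]
  [14, 0, 22, 21, 11]
  [5, 23, 0, 12, 22]
  [∞, ∞, ∞, 0, ∞]
  [15, 1, 11, 17, 0]
Answer: T*[2][3] = 12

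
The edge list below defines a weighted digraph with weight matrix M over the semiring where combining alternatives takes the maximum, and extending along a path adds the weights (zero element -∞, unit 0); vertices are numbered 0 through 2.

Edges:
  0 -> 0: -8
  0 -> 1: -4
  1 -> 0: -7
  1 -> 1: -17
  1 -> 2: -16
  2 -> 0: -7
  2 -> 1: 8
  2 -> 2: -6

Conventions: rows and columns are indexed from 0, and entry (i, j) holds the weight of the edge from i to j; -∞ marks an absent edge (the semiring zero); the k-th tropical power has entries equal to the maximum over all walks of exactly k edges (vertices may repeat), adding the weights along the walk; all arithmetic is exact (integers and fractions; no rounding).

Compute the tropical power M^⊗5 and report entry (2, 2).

M^⊗2:
  [-11, -12, -20]
  [-15, -8, -22]
  [1, 2, -8]
M^⊗3:
  [-19, -12, -26]
  [-15, -14, -24]
  [-5, 0, -14]
M^⊗4:
  [-19, -18, -28]
  [-21, -16, -30]
  [-7, -6, -16]
M^⊗5:
  [-25, -20, -34]
  [-23, -22, -32]
  [-13, -8, -22]
Key observation: the optimum is the walk 2->1->2->1->2->2, with weight 8 + (-16) + 8 + (-16) + (-6) = -22.
Optimal value attained by: walk 2->1->2->1->2->2.
Answer: (M^⊗5)[2][2] = -22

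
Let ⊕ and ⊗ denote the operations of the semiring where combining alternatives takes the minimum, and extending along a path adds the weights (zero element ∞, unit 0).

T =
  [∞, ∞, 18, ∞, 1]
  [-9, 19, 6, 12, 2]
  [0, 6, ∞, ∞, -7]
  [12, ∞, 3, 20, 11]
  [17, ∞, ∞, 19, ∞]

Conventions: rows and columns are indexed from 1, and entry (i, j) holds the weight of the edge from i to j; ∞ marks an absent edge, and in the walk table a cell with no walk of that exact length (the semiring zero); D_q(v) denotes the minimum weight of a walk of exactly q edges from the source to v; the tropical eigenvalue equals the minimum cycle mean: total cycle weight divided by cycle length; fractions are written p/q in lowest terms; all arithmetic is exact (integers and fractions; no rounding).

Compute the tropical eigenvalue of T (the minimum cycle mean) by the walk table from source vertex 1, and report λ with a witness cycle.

q=0: [0, ∞, ∞, ∞, ∞]
q=1: [∞, ∞, 18, ∞, 1]
q=2: [18, 24, ∞, 20, 11]
q=3: [15, 43, 23, 30, 19]
q=4: [23, 29, 33, 38, 16]
q=5: [20, 39, 35, 35, 24]
Optimal cycle mean attained by: cycle 1->5->4->3->2->1, total 1 + 19 + 3 + 6 + (-9), length 5.
Answer: λ = 4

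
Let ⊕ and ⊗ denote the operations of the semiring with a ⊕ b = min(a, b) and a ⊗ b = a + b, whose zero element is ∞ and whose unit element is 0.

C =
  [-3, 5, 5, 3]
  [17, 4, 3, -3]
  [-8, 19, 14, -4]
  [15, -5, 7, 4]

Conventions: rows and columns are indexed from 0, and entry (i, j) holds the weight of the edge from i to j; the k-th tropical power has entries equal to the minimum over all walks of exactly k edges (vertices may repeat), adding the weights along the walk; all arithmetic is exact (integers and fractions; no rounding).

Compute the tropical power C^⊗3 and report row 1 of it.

C^⊗2:
  [-6, -2, 2, 0]
  [-5, -8, 4, -1]
  [-11, -9, -3, -5]
  [-1, -1, -2, -8]
C^⊗3:
  [-9, -5, -1, -5]
  [-8, -6, -5, -11]
  [-14, -10, -6, -12]
  [-10, -13, -1, -6]
Answer: row 1 of C^⊗3 = [-8, -6, -5, -11]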